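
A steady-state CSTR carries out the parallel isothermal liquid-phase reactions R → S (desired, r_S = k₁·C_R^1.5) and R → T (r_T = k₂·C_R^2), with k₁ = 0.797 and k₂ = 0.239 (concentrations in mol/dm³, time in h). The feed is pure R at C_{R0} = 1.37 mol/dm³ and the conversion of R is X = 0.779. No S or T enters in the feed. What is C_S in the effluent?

0.916 mol/dm³

Exit C_R = C_{R0}(1−X) = 1.37×0.221 = 0.3028 mol/dm³.
A CSTR operates uniformly at the exit composition, giving r_S = 0.1328 and r_T = 0.02191 (each k·C_R^n at C_R = 0.3028).
Fraction of consumed R going to S: r_S/(r_S+r_T) = 0.8584.
C_S = 0.8584·C_{R0}·X = 0.8584×1.37×0.779 = 0.916 mol/dm³.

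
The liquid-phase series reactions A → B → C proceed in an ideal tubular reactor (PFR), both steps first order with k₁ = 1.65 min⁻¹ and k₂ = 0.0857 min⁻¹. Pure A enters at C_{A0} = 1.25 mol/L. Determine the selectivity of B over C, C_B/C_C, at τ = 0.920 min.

The intermediate concentration in a first-order A→B→C sequence is C_B = k₁C_{A0}(e^(−k₁τ) − e^(−k₂τ))/(k₂−k₁).
e^(−k₁τ) = e^(−1.65×0.920) = e^(−1.518) = 0.2191; e^(−k₂τ) = e^(−0.07884) = 0.9242.
C_B = 1.65×1.25/(0.0857−1.65) × (0.2191−0.9242) = (-1.318)×(-0.7050) = 0.9296 mol/L.
C_A = C_{A0}e^(−k₁τ) = 0.2739 mol/L, so C_C = C_{A0}−C_A−C_B = 0.04649 mol/L; C_B/C_C = 20.0.

20.0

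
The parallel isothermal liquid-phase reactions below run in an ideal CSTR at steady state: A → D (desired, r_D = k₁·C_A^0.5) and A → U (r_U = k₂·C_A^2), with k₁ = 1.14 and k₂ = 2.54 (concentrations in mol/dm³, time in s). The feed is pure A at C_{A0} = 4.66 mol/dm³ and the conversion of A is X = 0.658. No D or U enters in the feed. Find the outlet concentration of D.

0.559 mol/dm³

Exit C_A = C_{A0}(1−X) = 4.66×0.342 = 1.594 mol/dm³.
Rates in a CSTR are evaluated at the outlet concentration: r_D = 1.14×1.594^0.5 = 1.439, r_U = 2.54×1.594^2 = 6.451.
Fraction of consumed A going to D: r_D/(r_D+r_U) = 0.1824.
C_D = 0.1824·C_{A0}·X = 0.1824×4.66×0.658 = 0.559 mol/dm³.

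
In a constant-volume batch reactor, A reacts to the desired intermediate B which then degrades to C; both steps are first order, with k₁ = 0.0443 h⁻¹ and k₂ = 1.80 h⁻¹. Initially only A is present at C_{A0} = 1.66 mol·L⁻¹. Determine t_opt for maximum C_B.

2.11 h

Setting dC_B/dt = 0 gives t_opt = ln(k₂/k₁)/(k₂−k₁).
= ln(1.80/0.0443)/(1.80−0.0443) = ln(40.63)/1.756 = 3.705/1.756 = 2.11 h.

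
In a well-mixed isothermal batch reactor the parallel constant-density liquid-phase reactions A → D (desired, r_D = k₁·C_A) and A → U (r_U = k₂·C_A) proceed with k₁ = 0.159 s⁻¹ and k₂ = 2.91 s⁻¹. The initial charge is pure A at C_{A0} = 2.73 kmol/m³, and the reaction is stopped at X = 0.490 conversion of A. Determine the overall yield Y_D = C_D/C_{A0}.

C_A = C_{A0}(1−X) = 1.392 kmol/m³.
Both paths are first order in A, so the instantaneous fraction to D is constant: dC_D/d(−C_A) = k₁/(k₁+k₂) = 0.05181.
C_D = 0.05181·(C_{A0}−C_A) = 0.05181×1.338 = 0.0693 kmol/m³.
Y_D = C_D/C_{A0} = 0.06930/2.73 = 0.0254.

0.0254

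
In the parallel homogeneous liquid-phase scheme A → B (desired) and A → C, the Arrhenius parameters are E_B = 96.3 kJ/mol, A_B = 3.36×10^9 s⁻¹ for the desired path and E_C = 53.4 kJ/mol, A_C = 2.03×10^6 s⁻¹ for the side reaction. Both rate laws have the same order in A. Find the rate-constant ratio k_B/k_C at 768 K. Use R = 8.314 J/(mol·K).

With equal orders, S_{B/C} = k_B/k_C = (A_B/A_C)·exp[(E_C−E_B)/(RT)].
(E_C−E_B)/(RT) = (53.4−96.3)×10³/(8.314×768) = -42900/6385 = -6.719.
k_B/k_C = (3.36×10^9/2.03×10^6)·exp(-6.719) = 1655 × 0.001208 = 2.00.

2.00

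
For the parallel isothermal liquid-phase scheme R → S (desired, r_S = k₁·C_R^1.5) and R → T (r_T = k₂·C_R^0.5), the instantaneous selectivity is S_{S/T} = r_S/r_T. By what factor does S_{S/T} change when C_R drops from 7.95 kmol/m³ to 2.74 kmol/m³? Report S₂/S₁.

0.345

S_{S/T} = (k₁/k₂)·C_R, so S₂/S₁ = (C_{R,2}/C_{R,1}).
= 2.74/7.95 = 0.345.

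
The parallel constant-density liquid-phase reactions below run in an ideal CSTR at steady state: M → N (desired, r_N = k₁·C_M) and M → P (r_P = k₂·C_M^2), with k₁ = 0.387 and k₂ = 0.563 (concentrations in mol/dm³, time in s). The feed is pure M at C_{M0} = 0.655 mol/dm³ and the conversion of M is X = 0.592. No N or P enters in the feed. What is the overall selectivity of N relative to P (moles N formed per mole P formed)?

2.57

Exit C_M = C_{M0}(1−X) = 0.655×0.408 = 0.2672 mol/dm³.
In a CSTR the entire volume is at exit conditions, so r_N = 0.387×0.2672 = 0.1034 and r_P = 0.563×0.2672^2 = 0.04021.
Overall selectivity = C_N/C_P = r_Nτ/(r_Pτ) = r_N/r_P = 2.57.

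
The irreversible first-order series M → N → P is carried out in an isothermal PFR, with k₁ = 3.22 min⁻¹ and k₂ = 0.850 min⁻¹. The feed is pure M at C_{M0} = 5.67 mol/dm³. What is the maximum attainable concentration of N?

3.52 mol/dm³

Evaluating C_N at τ_opt = ln(k₂/k₁)/(k₂−k₁) gives C_{N,max}/C_{M0} = (k₁/k₂)^[k₂/(k₂−k₁)].
= (3.22/0.850)^(0.850/(0.850−3.22)) = (3.788)^(-0.3586) = 0.6202.
C_{N,max} = 0.6202×5.67 = 3.52 mol/dm³.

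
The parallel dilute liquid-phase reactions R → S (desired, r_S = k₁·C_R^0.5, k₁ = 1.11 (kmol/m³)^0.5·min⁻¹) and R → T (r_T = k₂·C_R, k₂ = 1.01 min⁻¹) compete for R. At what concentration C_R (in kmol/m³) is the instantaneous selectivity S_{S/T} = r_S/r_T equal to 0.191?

33.1 kmol/m³

S_{S/T} = (k₁/k₂)·C_R^-0.5 ⇒ C_R = (S·k₂/k₁)^(-2).
= (0.191×1.01/1.11)^(-2) = (0.1738)^(-2) = 33.1 kmol/m³.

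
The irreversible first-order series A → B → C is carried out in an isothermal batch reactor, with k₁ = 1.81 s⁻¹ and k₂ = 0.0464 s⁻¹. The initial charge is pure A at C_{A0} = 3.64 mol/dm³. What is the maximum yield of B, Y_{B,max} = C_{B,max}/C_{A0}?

For a first-order series the maximum intermediate yield is C_{B,max}/C_{A0} = (k₁/k₂)^[k₂/(k₂−k₁)].
= (1.81/0.0464)^(0.0464/(0.0464−1.81)) = (39.01)^(-0.02631) = 0.9081.

0.908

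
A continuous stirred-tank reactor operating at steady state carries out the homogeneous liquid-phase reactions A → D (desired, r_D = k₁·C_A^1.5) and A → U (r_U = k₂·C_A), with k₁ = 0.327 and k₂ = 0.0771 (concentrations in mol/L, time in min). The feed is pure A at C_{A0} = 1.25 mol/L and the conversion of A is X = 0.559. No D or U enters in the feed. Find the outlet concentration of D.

Exit C_A = C_{A0}(1−X) = 1.25×0.441 = 0.5512 mol/L.
A CSTR operates uniformly at the exit composition, giving r_D = 0.1338 and r_U = 0.04250 (each k·C_A^n at C_A = 0.5512).
Fraction of consumed A going to D: r_D/(r_D+r_U) = 0.7590.
C_D = 0.7590·C_{A0}·X = 0.7590×1.25×0.559 = 0.530 mol/L.

0.530 mol/L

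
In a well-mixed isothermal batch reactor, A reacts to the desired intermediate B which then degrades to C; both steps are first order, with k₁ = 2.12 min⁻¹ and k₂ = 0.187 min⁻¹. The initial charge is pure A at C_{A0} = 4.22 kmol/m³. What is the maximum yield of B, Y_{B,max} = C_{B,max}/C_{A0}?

0.791

For a first-order series the maximum intermediate yield is C_{B,max}/C_{A0} = (k₁/k₂)^[k₂/(k₂−k₁)].
= (2.12/0.187)^(0.187/(0.187−2.12)) = (11.34)^(-0.09674) = 0.7907.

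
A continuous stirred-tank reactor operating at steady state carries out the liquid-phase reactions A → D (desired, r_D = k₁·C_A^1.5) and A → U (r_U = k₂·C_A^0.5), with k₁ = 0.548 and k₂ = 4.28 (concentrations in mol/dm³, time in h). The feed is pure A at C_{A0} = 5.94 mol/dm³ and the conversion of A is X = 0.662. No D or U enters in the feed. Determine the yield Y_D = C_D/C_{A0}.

0.135

Exit C_A = C_{A0}(1−X) = 5.94×0.338 = 2.008 mol/dm³.
A CSTR operates uniformly at the exit composition, giving r_D = 1.559 and r_U = 6.065 (each k·C_A^n at C_A = 2.008).
Fraction of consumed A going to D: r_D/(r_D+r_U) = 0.2045.
C_D = 0.2045·C_{A0}·X = 0.2045×5.94×0.662 = 0.804 mol/dm³; Y_D = C_D/C_{A0} = 0.135.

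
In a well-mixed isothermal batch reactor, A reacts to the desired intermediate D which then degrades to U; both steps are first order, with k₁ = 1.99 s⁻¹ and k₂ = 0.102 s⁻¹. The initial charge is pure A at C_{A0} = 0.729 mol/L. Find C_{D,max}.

0.621 mol/L

For a first-order series the maximum intermediate yield is C_{D,max}/C_{A0} = (k₁/k₂)^[k₂/(k₂−k₁)].
= (1.99/0.102)^(0.102/(0.102−1.99)) = (19.51)^(-0.05403) = 0.8517.
C_{D,max} = 0.8517×0.729 = 0.621 mol/L.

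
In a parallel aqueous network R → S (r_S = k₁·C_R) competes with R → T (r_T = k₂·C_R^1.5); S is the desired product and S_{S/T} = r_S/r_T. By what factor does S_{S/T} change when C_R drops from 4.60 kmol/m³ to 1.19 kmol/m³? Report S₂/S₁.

S_{S/T} = (k₁/k₂)·C_R^-0.5, so S₂/S₁ = (C_{R,2}/C_{R,1})^-0.5.
= (1.19/4.60)^(-0.5) = (0.2587)^(-0.5) = 1.97.
Selectivity toward S rises as C_R falls — low-concentration operation is favoured.

1.97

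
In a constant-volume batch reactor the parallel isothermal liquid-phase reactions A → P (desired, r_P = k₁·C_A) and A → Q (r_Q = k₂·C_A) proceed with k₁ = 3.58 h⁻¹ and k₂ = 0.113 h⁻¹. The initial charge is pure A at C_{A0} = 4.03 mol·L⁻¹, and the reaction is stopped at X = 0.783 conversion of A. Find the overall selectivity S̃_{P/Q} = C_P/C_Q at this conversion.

C_A = C_{A0}(1−X) = 0.8745 mol·L⁻¹.
Both paths are first order in A, so the instantaneous fraction to P is constant: dC_P/d(−C_A) = k₁/(k₁+k₂) = 0.9694.
C_P = 0.9694·(C_{A0}−C_A) = 0.9694×3.155 = 3.06 mol·L⁻¹.
C_Q = (C_{A0}−C_A)−C_P = 0.09655 mol·L⁻¹; S̃_{P/Q} = 3.059/0.09655 = 31.7.

31.7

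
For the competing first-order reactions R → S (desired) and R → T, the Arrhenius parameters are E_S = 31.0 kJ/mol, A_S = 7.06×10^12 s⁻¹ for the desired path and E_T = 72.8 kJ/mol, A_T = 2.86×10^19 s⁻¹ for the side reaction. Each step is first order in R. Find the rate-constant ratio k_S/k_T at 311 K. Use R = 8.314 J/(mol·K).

With equal orders, S_{S/T} = k_S/k_T = (A_S/A_T)·exp[(E_T−E_S)/(RT)].
(E_T−E_S)/(RT) = (72.8−31.0)×10³/(8.314×311) = 41800/2586 = 16.17.
k_S/k_T = (7.06×10^12/2.86×10^19)·exp(16.17) = 2.469×10^-7 × 1.049×10^7 = 2.59.

2.59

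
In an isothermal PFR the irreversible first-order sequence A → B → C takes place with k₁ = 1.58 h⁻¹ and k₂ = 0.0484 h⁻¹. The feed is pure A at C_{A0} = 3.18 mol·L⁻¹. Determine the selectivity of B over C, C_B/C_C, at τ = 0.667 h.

Solving the coupled first-order balances gives C_B(τ) = [k₁/(k₂−k₁)]·C_{A0}·(e^(−k₁τ) − e^(−k₂τ)).
e^(−k₁τ) = e^(−1.58×0.667) = e^(−1.054) = 0.3486; e^(−k₂τ) = e^(−0.03228) = 0.9682.
C_B = 1.58×3.18/(0.0484−1.58) × (0.3486−0.9682) = (-3.280)×(-0.6196) = 2.033 mol·L⁻¹.
C_A = C_{A0}e^(−k₁τ) = 1.109 mol·L⁻¹, so C_C = C_{A0}−C_A−C_B = 0.03875 mol·L⁻¹; C_B/C_C = 52.5.

52.5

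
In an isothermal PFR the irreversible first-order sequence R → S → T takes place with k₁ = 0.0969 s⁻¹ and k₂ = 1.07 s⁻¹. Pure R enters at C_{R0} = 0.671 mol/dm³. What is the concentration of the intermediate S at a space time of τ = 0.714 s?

The intermediate concentration in a first-order A→B→C sequence is C_S = k₁C_{R0}(e^(−k₁τ) − e^(−k₂τ))/(k₂−k₁).
e^(−k₁τ) = e^(−0.0969×0.714) = e^(−0.06919) = 0.9332; e^(−k₂τ) = e^(−0.7640) = 0.4658.
C_S = 0.0969×0.671/(1.07−0.0969) × (0.9332−0.4658) = 0.06682×0.4673 = 0.03123 mol/dm³.

0.0312 mol/dm³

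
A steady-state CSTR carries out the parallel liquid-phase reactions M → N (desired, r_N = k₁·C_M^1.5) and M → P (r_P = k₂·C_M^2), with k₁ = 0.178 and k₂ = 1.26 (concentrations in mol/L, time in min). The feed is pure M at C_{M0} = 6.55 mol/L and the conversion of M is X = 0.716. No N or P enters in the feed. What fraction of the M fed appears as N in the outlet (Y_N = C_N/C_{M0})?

Exit C_M = C_{M0}(1−X) = 6.55×0.284 = 1.860 mol/L.
In a CSTR the entire volume is at exit conditions, so r_N = 0.178×1.860^1.5 = 0.4516 and r_P = 1.26×1.860^2 = 4.360.
Fraction of consumed M going to N: r_N/(r_N+r_P) = 0.09386.
C_N = 0.09386·C_{M0}·X = 0.09386×6.55×0.716 = 0.440 mol/L; Y_N = C_N/C_{M0} = 0.0672.

0.0672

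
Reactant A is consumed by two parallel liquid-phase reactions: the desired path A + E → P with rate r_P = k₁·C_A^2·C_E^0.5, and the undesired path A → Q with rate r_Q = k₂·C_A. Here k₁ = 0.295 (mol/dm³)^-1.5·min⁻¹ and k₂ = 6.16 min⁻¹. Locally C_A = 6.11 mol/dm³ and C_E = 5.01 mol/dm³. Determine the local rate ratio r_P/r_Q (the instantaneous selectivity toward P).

0.655

S_{P/Q} = r_P/r_Q = (k₁·C_A^2·C_E^0.5)/(k₂·C_A) = (k₁/k₂)·C_A·C_E^0.5.
= (0.295×6.110^2×5.010^0.5) / (6.16×6.110) = 24.65/37.64 = 0.655.
Since the desired path is higher order in A, keeping C_A high (PFR or concentrated feed) favours P.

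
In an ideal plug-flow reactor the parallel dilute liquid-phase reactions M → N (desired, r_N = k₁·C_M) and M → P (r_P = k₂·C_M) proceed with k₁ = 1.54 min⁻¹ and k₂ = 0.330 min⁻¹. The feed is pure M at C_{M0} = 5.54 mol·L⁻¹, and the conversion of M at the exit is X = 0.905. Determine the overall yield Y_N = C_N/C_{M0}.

C_M = C_{M0}(1−X) = 0.5263 mol·L⁻¹.
Both paths are first order in M, so the instantaneous fraction to N is constant: dC_N/d(−C_M) = k₁/(k₁+k₂) = 0.8235.
C_N = 0.8235·(C_{M0}−C_M) = 0.8235×5.014 = 4.13 mol·L⁻¹.
Y_N = C_N/C_{M0} = 4.129/5.54 = 0.745.

0.745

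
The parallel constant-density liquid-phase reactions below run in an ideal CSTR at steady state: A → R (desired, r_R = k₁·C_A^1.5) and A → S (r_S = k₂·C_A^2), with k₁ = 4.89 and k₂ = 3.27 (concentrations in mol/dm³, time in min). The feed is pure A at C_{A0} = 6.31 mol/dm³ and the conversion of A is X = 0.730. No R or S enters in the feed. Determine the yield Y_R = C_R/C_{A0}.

0.390

Exit C_A = C_{A0}(1−X) = 6.31×0.270 = 1.704 mol/dm³.
Rates in a CSTR are evaluated at the outlet concentration: r_R = 4.89×1.704^1.5 = 10.87, r_S = 3.27×1.704^2 = 9.491.
Fraction of consumed A going to R: r_R/(r_R+r_S) = 0.5339.
C_R = 0.5339·C_{A0}·X = 0.5339×6.31×0.730 = 2.46 mol/dm³; Y_R = C_R/C_{A0} = 0.390.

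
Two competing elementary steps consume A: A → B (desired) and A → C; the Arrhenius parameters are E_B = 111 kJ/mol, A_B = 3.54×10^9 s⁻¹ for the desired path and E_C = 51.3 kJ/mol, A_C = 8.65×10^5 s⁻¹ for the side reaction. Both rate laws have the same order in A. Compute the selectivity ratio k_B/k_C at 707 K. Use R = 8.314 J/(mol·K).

0.159

With equal orders, S_{B/C} = k_B/k_C = (A_B/A_C)·exp[(E_C−E_B)/(RT)].
(E_C−E_B)/(RT) = (51.3−111)×10³/(8.314×707) = -59700/5878 = -10.16.
k_B/k_C = (3.54×10^9/8.65×10^5)·exp(-10.16) = 4092 × 3.882×10^-5 = 0.159.
Since E_B > E_C, raising the temperature improves selectivity toward B.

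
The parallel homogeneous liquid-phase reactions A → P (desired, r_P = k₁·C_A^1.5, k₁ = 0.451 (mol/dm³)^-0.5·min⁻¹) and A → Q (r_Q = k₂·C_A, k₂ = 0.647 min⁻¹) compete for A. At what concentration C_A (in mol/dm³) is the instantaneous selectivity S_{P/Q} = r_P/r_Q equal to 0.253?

S_{P/Q} = (k₁/k₂)·C_A^0.5 ⇒ C_A = (S·k₂/k₁)^(2).
= (0.253×0.647/0.451)^(2) = (0.3630)^(2) = 0.132 mol/dm³.

0.132 mol/dm³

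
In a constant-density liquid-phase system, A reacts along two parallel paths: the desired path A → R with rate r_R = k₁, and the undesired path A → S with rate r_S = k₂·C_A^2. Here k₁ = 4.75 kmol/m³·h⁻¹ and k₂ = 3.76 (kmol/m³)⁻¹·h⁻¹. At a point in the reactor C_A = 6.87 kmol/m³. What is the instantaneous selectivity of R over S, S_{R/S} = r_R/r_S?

0.0268

S_{R/S} = r_R/r_S = (k₁)/(k₂·C_A^2) = (k₁/k₂)·C_A^-2.
= (4.75) / (3.76×6.870^2) = 4.750/177.5 = 0.0268.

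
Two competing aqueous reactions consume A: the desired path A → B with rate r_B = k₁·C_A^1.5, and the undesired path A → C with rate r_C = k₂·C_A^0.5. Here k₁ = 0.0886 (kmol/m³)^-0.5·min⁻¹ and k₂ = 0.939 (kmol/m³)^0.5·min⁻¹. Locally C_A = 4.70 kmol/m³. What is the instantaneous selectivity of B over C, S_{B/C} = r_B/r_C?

0.443

S_{B/C} = r_B/r_C = (k₁·C_A^1.5)/(k₂·C_A^0.5) = (k₁/k₂)·C_A.
= (0.0886×4.700^1.5) / (0.939×4.700^0.5) = 0.9028/2.036 = 0.443.
Since the desired path is higher order in A, keeping C_A high (PFR or concentrated feed) favours B.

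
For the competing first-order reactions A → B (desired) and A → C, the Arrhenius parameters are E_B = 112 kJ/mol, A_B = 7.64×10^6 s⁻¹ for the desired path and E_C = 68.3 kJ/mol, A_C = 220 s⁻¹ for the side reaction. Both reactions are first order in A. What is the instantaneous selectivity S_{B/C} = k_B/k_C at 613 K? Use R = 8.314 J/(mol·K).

With equal orders, S_{B/C} = k_B/k_C = (A_B/A_C)·exp[(E_C−E_B)/(RT)].
(E_C−E_B)/(RT) = (68.3−112)×10³/(8.314×613) = -43700/5096 = -8.575.
k_B/k_C = (7.64×10^6/220)·exp(-8.575) = 34727 × 1.889×10^-4 = 6.56.
Since E_B > E_C, raising the temperature improves selectivity toward B.

6.56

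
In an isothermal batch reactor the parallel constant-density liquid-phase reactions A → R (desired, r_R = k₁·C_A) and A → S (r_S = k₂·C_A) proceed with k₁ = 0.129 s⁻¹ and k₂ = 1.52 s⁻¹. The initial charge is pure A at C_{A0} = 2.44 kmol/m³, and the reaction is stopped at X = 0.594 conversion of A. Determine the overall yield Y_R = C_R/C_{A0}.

C_A = C_{A0}(1−X) = 0.9906 kmol/m³.
Both paths are first order in A, so the instantaneous fraction to R is constant: dC_R/d(−C_A) = k₁/(k₁+k₂) = 0.07823.
C_R = 0.07823·(C_{A0}−C_A) = 0.07823×1.449 = 0.113 kmol/m³.
Y_R = C_R/C_{A0} = 0.1134/2.44 = 0.0465.

0.0465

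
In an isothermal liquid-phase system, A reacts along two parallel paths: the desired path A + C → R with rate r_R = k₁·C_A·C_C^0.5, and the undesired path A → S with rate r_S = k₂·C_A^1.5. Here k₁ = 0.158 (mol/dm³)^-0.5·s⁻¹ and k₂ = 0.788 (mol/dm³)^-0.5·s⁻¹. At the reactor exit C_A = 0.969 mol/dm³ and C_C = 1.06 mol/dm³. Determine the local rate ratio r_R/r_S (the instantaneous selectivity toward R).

S_{R/S} = r_R/r_S = (k₁·C_A·C_C^0.5)/(k₂·C_A^1.5) = (k₁/k₂)·C_A^-0.5·C_C^0.5.
= (0.158×0.9690×1.060^0.5) / (0.788×0.9690^1.5) = 0.1576/0.7516 = 0.210.
The undesired path is higher order in A, so low C_A (CSTR or dilute feed) favours R.

0.210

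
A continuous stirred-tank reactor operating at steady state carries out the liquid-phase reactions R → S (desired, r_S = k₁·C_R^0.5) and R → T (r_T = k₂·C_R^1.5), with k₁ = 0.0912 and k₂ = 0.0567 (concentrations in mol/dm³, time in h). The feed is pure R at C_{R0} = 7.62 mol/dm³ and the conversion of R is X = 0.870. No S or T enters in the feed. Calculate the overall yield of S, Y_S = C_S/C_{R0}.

Exit C_R = C_{R0}(1−X) = 7.62×0.130 = 0.9906 mol/dm³.
A CSTR operates uniformly at the exit composition, giving r_S = 0.09077 and r_T = 0.05590 (each k·C_R^n at C_R = 0.9906).
Fraction of consumed R going to S: r_S/(r_S+r_T) = 0.6189.
C_S = 0.6189·C_{R0}·X = 0.6189×7.62×0.870 = 4.10 mol/dm³; Y_S = C_S/C_{R0} = 0.538.

0.538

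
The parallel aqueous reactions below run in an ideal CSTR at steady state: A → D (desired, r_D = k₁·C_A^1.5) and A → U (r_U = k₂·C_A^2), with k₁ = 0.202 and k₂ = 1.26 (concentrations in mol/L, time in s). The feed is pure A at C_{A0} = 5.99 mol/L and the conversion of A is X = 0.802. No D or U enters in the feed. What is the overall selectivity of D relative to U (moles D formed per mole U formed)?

Exit C_A = C_{A0}(1−X) = 5.99×0.198 = 1.186 mol/L.
A CSTR operates uniformly at the exit composition, giving r_D = 0.2609 and r_U = 1.772 (each k·C_A^n at C_A = 1.186).
Overall selectivity = C_D/C_U = r_Dτ/(r_Uτ) = r_D/r_U = 0.147.

0.147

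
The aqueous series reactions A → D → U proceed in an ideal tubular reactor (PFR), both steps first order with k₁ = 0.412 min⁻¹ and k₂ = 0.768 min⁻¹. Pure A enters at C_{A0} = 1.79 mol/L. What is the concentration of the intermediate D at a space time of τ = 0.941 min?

0.400 mol/L

For first-order series with pure A initially, C_D(τ) = k₁C_{A0}/(k₂−k₁)·(e^(−k₁τ) − e^(−k₂τ)).
e^(−k₁τ) = e^(−0.412×0.941) = e^(−0.3877) = 0.6786; e^(−k₂τ) = e^(−0.7227) = 0.4854.
C_D = 0.412×1.79/(0.768−0.412) × (0.6786−0.4854) = 2.072×0.1932 = 0.4002 mol/L.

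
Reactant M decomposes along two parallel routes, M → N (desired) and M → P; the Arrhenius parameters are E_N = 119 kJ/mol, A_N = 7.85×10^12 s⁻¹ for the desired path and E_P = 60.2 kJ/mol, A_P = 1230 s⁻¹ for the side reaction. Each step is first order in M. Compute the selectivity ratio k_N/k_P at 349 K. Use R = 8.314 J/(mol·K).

10.1

Since both paths have the same order in M, the concentration cancels and S_{N/P} = k_N/k_P = (A_N/A_P)·exp[(E_P−E_N)/(RT)].
(E_P−E_N)/(RT) = (60.2−119)×10³/(8.314×349) = -58800/2902 = -20.26.
k_N/k_P = (7.85×10^12/1230)·exp(-20.26) = 6.382×10^9 × 1.582×10^-9 = 10.1.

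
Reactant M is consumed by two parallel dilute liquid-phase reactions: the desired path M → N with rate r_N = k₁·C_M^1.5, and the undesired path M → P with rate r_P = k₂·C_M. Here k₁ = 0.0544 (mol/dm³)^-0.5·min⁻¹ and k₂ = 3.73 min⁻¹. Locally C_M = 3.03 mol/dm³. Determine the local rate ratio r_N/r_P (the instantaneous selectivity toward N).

S_{N/P} = r_N/r_P = (k₁·C_M^1.5)/(k₂·C_M) = (k₁/k₂)·C_M^0.5.
= (0.0544×3.030^1.5) / (3.73×3.030) = 0.2869/11.30 = 0.0254.

0.0254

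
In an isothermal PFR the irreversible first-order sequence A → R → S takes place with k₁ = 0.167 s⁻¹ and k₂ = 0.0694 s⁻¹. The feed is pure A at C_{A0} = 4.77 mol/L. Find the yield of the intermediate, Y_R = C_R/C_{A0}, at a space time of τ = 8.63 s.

For first-order series with pure A initially, C_R(τ) = k₁C_{A0}/(k₂−k₁)·(e^(−k₁τ) − e^(−k₂τ)).
e^(−k₁τ) = e^(−0.167×8.63) = e^(−1.441) = 0.2366; e^(−k₂τ) = e^(−0.5989) = 0.5494.
C_R = 0.167×4.77/(0.0694−0.167) × (0.2366−0.5494) = (-8.162)×(-0.3128) = 2.553 mol/L.
Y_R = C_R/C_{A0} = 2.553/4.77 = 0.535.

0.535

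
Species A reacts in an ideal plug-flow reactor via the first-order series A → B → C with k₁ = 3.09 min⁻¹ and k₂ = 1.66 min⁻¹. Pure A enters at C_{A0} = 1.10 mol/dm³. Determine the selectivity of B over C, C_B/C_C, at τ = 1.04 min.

For first-order series with pure A initially, C_B(τ) = k₁C_{A0}/(k₂−k₁)·(e^(−k₁τ) − e^(−k₂τ)).
e^(−k₁τ) = e^(−3.09×1.04) = e^(−3.214) = 0.04021; e^(−k₂τ) = e^(−1.726) = 0.1779.
C_B = 3.09×1.10/(1.66−3.09) × (0.04021−0.1779) = (-2.377)×(-0.1377) = 0.3273 mol/dm³.
C_A = C_{A0}e^(−k₁τ) = 0.04423 mol/dm³, so C_C = C_{A0}−C_A−C_B = 0.7284 mol/dm³; C_B/C_C = 0.449.

0.449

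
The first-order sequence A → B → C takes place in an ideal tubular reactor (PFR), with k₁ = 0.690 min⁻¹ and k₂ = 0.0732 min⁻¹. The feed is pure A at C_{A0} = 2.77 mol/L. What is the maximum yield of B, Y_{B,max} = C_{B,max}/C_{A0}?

0.766

Evaluating C_B at τ_opt = ln(k₂/k₁)/(k₂−k₁) gives C_{B,max}/C_{A0} = (k₁/k₂)^[k₂/(k₂−k₁)].
= (0.690/0.0732)^(0.0732/(0.0732−0.690)) = (9.426)^(-0.1187) = 0.7662.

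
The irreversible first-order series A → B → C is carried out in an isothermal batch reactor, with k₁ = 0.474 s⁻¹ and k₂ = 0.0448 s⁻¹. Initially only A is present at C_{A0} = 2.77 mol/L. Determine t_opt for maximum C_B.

5.50 s

For first-order series the maximum of C_B occurs at t_opt = ln(k₂/k₁)/(k₂−k₁).
= ln(0.0448/0.474)/(0.0448−0.474) = ln(0.09451)/-0.4292 = -2.359/-0.4292 = 5.50 s.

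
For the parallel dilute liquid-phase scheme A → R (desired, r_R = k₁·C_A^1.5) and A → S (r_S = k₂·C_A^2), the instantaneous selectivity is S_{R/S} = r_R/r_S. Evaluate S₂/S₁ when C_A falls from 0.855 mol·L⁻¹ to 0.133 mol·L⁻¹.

2.54

S_{R/S} = (k₁/k₂)·C_A^-0.5, so S₂/S₁ = (C_{A,2}/C_{A,1})^-0.5.
= (0.133/0.855)^(-0.5) = (0.1556)^(-0.5) = 2.54.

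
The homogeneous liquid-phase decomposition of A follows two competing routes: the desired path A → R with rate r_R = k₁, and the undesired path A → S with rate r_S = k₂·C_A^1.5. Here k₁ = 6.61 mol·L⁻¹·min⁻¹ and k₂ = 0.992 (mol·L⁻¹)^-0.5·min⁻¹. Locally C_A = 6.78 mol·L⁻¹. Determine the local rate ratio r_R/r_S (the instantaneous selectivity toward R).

0.377

S_{R/S} = r_R/r_S = (k₁)/(k₂·C_A^1.5) = (k₁/k₂)·C_A^-1.5.
= (6.61) / (0.992×6.780^1.5) = 6.610/17.51 = 0.377.
The undesired path is higher order in A, so low C_A (CSTR or dilute feed) favours R.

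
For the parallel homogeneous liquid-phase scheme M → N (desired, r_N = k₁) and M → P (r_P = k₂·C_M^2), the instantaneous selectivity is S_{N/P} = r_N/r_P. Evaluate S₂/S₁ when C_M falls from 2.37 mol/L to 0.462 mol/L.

26.3

S_{N/P} = (k₁/k₂)·C_M^-2, so S₂/S₁ = (C_{M,2}/C_{M,1})^-2.
= (0.462/2.37)^(-2) = (0.1949)^(-2) = 26.3.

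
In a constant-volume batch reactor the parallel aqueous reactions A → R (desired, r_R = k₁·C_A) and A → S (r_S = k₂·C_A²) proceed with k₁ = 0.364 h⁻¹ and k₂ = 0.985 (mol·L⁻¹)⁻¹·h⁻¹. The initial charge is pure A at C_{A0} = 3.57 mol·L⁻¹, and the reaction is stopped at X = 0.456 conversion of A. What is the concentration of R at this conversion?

C_A = C_{A0}(1−X) = 1.942 mol·L⁻¹.
Along a PFR/batch, dC_R/dC_A = −r_R/(r_R+r_S) = −k₁/(k₁+k₂·C_A).
Integrating from C_{A0} to C_A: C_R = (0.364/0.985)·ln[(0.364+0.985·3.57)/(0.364+0.985·1.94)] = 0.3695·ln(3.880/2.277) = 0.1970 mol·L⁻¹.

0.197 mol·L⁻¹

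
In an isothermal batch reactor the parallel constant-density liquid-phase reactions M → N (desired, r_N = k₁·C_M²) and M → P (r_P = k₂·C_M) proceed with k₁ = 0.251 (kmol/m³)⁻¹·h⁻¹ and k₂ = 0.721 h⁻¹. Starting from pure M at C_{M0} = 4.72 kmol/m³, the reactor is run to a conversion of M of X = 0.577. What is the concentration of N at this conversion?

1.45 kmol/m³

C_M = C_{M0}(1−X) = 1.997 kmol/m³.
Along a PFR/batch, dC_P/dC_M = −r_P/(r_N+r_P) = −k₂/(k₂+k₁·C_M).
Integrating from C_{M0} to C_M: C_P = (0.721/0.251)·ln[(0.721+0.251·4.72)/(0.721+0.251·2.00)] = 2.873·ln(1.906/1.222) = 1.276 kmol/m³.
Then C_N = (C_{M0}−C_M) − C_P = 2.723 − 1.276 = 1.447 kmol/m³.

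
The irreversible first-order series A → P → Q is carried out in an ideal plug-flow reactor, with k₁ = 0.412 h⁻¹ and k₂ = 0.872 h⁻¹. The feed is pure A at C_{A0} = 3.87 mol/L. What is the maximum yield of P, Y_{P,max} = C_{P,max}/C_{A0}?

0.241

For a first-order series the maximum intermediate yield is C_{P,max}/C_{A0} = (k₁/k₂)^[k₂/(k₂−k₁)].
= (0.412/0.872)^(0.872/(0.872−0.412)) = (0.4725)^(1.896) = 0.2414.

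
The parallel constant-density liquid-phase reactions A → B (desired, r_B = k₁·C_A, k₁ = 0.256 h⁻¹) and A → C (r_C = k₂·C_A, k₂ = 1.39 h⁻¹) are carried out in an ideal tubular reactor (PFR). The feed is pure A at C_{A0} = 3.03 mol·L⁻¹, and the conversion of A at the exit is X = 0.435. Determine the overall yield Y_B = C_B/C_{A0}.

C_A = C_{A0}(1−X) = 1.712 mol·L⁻¹.
Both paths are first order in A, so the instantaneous fraction to B is constant: dC_B/d(−C_A) = k₁/(k₁+k₂) = 0.1555.
C_B = 0.1555·(C_{A0}−C_A) = 0.1555×1.318 = 0.205 mol·L⁻¹.
Y_B = C_B/C_{A0} = 0.2050/3.03 = 0.0677.

0.0677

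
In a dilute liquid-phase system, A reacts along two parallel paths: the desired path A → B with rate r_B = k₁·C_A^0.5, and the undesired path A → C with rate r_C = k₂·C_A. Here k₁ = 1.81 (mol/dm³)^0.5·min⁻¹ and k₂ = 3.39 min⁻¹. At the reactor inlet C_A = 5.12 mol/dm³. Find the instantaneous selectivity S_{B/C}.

0.236

S_{B/C} = r_B/r_C = (k₁·C_A^0.5)/(k₂·C_A) = (k₁/k₂)·C_A^-0.5.
= (1.81×5.120^0.5) / (3.39×5.120) = 4.096/17.36 = 0.236.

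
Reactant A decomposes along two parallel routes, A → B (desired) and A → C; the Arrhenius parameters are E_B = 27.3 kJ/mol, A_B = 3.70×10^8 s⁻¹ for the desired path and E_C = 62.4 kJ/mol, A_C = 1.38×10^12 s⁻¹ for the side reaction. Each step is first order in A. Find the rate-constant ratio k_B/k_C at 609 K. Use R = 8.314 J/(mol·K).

k_B/k_C = (A_B/A_C)·exp[−(E_B−E_C)/(RT)] = (A_B/A_C)·exp[(E_C−E_B)/(RT)].
(E_C−E_B)/(RT) = (62.4−27.3)×10³/(8.314×609) = 35100/5063 = 6.932.
k_B/k_C = (3.70×10^8/1.38×10^12)·exp(6.932) = 2.681×10^-4 × 1025 = 0.275.
Since E_B < E_C, lowering the temperature improves selectivity toward B.

0.275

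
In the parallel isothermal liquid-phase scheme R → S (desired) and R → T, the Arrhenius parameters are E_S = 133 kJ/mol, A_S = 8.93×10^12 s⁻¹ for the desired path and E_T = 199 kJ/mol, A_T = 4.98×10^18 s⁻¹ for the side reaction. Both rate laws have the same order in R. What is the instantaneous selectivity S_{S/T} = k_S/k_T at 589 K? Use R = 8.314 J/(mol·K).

1.28

k_S/k_T = (A_S/A_T)·exp[−(E_S−E_T)/(RT)] = (A_S/A_T)·exp[(E_T−E_S)/(RT)].
(E_T−E_S)/(RT) = (199−133)×10³/(8.314×589) = 66000/4897 = 13.48.
k_S/k_T = (8.93×10^12/4.98×10^18)·exp(13.48) = 1.793×10^-6 × 7.134×10^5 = 1.28.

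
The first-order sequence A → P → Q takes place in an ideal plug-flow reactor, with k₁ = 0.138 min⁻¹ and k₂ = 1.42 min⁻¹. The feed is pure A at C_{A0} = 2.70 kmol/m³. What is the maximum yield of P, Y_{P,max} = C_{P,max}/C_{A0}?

Evaluating C_P at τ_opt = ln(k₂/k₁)/(k₂−k₁) gives C_{P,max}/C_{A0} = (k₁/k₂)^[k₂/(k₂−k₁)].
= (0.138/1.42)^(1.42/(1.42−0.138)) = (0.09718)^(1.108) = 0.07562.

0.0756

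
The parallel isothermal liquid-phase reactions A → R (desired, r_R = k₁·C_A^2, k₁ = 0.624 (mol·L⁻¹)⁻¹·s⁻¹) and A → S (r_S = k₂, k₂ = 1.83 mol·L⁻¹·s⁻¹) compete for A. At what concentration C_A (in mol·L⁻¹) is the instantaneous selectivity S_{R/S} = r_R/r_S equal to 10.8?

S_{R/S} = (k₁/k₂)·C_A^2 ⇒ C_A = (S·k₂/k₁)^(0.5).
= (10.8×1.83/0.624)^(0.5) = (31.67)^(0.5) = 5.63 mol·L⁻¹.

5.63 mol·L⁻¹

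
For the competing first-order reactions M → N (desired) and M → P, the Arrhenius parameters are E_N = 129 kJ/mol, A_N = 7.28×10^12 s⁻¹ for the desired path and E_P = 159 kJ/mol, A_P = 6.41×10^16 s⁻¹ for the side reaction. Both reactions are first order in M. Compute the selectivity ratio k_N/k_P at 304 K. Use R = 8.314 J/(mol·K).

16.2

k_N/k_P = (A_N/A_P)·exp[−(E_N−E_P)/(RT)] = (A_N/A_P)·exp[(E_P−E_N)/(RT)].
(E_P−E_N)/(RT) = (159−129)×10³/(8.314×304) = 30000/2527 = 11.87.
k_N/k_P = (7.28×10^12/6.41×10^16)·exp(11.87) = 1.136×10^-4 × 1.429×10^5 = 16.2.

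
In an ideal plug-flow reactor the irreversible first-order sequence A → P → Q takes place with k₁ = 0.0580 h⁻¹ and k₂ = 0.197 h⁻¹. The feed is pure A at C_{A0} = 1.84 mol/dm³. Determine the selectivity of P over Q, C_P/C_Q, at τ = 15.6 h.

For first-order series with pure A initially, C_P(τ) = k₁C_{A0}/(k₂−k₁)·(e^(−k₁τ) − e^(−k₂τ)).
e^(−k₁τ) = e^(−0.0580×15.6) = e^(−0.9048) = 0.4046; e^(−k₂τ) = e^(−3.073) = 0.04627.
C_P = 0.0580×1.84/(0.197−0.0580) × (0.4046−0.04627) = 0.7678×0.3583 = 0.2751 mol/dm³.
C_A = C_{A0}e^(−k₁τ) = 0.7445 mol/dm³, so C_Q = C_{A0}−C_A−C_P = 0.8204 mol/dm³; C_P/C_Q = 0.335.

0.335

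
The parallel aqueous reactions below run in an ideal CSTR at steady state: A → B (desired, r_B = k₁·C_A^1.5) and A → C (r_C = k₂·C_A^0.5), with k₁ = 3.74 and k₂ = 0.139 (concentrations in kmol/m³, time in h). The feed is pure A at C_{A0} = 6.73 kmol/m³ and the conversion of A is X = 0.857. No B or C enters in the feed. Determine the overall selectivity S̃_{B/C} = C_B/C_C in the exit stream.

Exit C_A = C_{A0}(1−X) = 6.73×0.143 = 0.9624 kmol/m³.
A CSTR operates uniformly at the exit composition, giving r_B = 3.531 and r_C = 0.1364 (each k·C_A^n at C_A = 0.9624).
Overall selectivity = C_B/C_C = r_Bτ/(r_Cτ) = r_B/r_C = 25.9.

25.9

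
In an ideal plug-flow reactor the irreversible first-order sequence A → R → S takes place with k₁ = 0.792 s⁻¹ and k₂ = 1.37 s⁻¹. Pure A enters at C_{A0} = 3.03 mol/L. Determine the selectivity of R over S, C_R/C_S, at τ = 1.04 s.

0.938

The intermediate concentration in a first-order A→B→C sequence is C_R = k₁C_{A0}(e^(−k₁τ) − e^(−k₂τ))/(k₂−k₁).
e^(−k₁τ) = e^(−0.792×1.04) = e^(−0.8237) = 0.4388; e^(−k₂τ) = e^(−1.425) = 0.2406.
C_R = 0.792×3.03/(1.37−0.792) × (0.4388−0.2406) = 4.152×0.1983 = 0.8231 mol/L.
C_A = C_{A0}e^(−k₁τ) = 1.330 mol/L, so C_S = C_{A0}−C_A−C_R = 0.8773 mol/L; C_R/C_S = 0.938.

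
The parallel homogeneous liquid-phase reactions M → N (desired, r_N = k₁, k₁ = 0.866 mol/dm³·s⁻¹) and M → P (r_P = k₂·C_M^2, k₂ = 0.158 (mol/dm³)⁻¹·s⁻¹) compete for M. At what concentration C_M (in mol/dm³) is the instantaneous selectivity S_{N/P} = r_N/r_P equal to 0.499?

3.31 mol/dm³

S_{N/P} = (k₁/k₂)·C_M^-2 ⇒ C_M = (S·k₂/k₁)^(-0.5).
= (0.499×0.158/0.866)^(-0.5) = (0.09104)^(-0.5) = 3.31 mol/dm³.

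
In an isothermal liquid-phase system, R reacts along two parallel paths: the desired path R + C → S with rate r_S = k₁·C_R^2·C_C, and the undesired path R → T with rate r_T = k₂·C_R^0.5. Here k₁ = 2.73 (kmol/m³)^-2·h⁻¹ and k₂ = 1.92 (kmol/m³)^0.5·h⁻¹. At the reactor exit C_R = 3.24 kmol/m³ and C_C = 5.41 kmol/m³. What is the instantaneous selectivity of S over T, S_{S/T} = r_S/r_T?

44.9

S_{S/T} = r_S/r_T = (k₁·C_R^2·C_C)/(k₂·C_R^0.5) = (k₁/k₂)·C_R^1.5·C_C.
= (2.73×3.240^2×5.410) / (1.92×3.240^0.5) = 155.0/3.456 = 44.9.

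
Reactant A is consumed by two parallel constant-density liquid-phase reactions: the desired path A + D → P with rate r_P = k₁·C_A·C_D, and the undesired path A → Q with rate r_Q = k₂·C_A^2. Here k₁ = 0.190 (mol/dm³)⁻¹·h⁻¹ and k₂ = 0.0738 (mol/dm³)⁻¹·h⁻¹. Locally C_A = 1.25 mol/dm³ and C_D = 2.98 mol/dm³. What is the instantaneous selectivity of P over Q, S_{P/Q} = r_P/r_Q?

S_{P/Q} = r_P/r_Q = (k₁·C_A·C_D)/(k₂·C_A^2) = (k₁/k₂)·C_A⁻¹·C_D.
= (0.190×1.250×2.980) / (0.0738×1.250^2) = 0.7077/0.1153 = 6.14.

6.14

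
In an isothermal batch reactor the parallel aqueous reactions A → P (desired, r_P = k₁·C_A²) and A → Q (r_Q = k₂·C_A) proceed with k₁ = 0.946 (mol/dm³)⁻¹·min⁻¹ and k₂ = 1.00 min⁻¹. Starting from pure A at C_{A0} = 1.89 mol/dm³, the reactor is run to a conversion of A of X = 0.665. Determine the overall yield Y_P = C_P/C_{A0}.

0.354

C_A = C_{A0}(1−X) = 0.6331 mol/dm³.
Along a PFR/batch, dC_Q/dC_A = −r_Q/(r_P+r_Q) = −k₂/(k₂+k₁·C_A).
Integrating from C_{A0} to C_A: C_Q = (1.00/0.946)·ln[(1.00+0.946·1.89)/(1.00+0.946·0.633)] = 1.057·ln(2.788/1.599) = 0.5877 mol/dm³.
Then C_P = (C_{A0}−C_A) − C_Q = 1.257 − 0.5877 = 0.6692 mol/dm³.
Y_P = C_P/C_{A0} = 0.6692/1.89 = 0.354.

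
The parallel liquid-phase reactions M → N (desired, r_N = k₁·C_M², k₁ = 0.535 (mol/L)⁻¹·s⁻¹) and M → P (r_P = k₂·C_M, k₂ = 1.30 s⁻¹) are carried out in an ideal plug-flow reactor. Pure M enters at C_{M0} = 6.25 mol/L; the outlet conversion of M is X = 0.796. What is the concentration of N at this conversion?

C_M = C_{M0}(1−X) = 1.275 mol/L.
Along a PFR/batch, dC_P/dC_M = −r_P/(r_N+r_P) = −k₂/(k₂+k₁·C_M).
Integrating from C_{M0} to C_M: C_P = (1.30/0.535)·ln[(1.30+0.535·6.25)/(1.30+0.535·1.27)] = 2.430·ln(4.644/1.982) = 2.069 mol/L.
Then C_N = (C_{M0}−C_M) − C_P = 4.975 − 2.069 = 2.906 mol/L.

2.91 mol/L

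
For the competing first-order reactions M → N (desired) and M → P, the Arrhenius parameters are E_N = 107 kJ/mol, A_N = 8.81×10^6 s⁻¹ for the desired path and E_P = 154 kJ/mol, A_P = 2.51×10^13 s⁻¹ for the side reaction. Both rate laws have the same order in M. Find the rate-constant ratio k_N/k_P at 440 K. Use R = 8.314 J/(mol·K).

0.133

Since both paths have the same order in M, the concentration cancels and S_{N/P} = k_N/k_P = (A_N/A_P)·exp[(E_P−E_N)/(RT)].
(E_P−E_N)/(RT) = (154−107)×10³/(8.314×440) = 47000/3658 = 12.85.
k_N/k_P = (8.81×10^6/2.51×10^13)·exp(12.85) = 3.510×10^-7 × 3.800×10^5 = 0.133.
Since E_N < E_P, lowering the temperature improves selectivity toward N.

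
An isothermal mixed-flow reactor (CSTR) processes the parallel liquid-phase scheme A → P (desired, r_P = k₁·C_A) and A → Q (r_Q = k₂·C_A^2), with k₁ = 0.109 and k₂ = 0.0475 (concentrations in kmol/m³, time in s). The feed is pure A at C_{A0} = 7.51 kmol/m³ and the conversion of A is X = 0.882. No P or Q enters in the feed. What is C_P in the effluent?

4.78 kmol/m³

Exit C_A = C_{A0}(1−X) = 7.51×0.118 = 0.8862 kmol/m³.
A CSTR operates uniformly at the exit composition, giving r_P = 0.09659 and r_Q = 0.03730 (each k·C_A^n at C_A = 0.8862).
Fraction of consumed A going to P: r_P/(r_P+r_Q) = 0.7214.
C_P = 0.7214·C_{A0}·X = 0.7214×7.51×0.882 = 4.78 kmol/m³.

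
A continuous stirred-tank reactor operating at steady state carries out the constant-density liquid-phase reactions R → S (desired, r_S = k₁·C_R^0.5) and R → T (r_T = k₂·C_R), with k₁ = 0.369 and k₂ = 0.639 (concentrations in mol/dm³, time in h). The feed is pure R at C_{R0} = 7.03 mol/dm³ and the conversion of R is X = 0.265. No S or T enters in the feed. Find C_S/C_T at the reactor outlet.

0.254

Exit C_R = C_{R0}(1−X) = 7.03×0.735 = 5.167 mol/dm³.
In a CSTR the entire volume is at exit conditions, so r_S = 0.369×5.167^0.5 = 0.8388 and r_T = 0.639×5.167 = 3.302.
Overall selectivity = C_S/C_T = r_Sτ/(r_Tτ) = r_S/r_T = 0.254.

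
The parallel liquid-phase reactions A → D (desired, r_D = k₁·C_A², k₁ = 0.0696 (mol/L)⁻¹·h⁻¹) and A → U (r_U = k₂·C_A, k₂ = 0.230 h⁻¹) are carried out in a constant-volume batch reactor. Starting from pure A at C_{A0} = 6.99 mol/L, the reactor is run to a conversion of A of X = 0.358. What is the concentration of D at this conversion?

1.58 mol/L

C_A = C_{A0}(1−X) = 4.488 mol/L.
Along a PFR/batch, dC_U/dC_A = −r_U/(r_D+r_U) = −k₂/(k₂+k₁·C_A).
Integrating from C_{A0} to C_A: C_U = (0.230/0.0696)·ln[(0.230+0.0696·6.99)/(0.230+0.0696·4.49)] = 3.305·ln(0.7165/0.5423) = 0.9203 mol/L.
Then C_D = (C_{A0}−C_A) − C_U = 2.502 − 0.9203 = 1.582 mol/L.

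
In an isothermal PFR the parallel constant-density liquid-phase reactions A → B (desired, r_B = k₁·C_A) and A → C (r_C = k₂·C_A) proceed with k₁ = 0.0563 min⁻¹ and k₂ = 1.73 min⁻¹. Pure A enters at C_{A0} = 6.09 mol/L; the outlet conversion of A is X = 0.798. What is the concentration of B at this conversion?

0.153 mol/L

C_A = C_{A0}(1−X) = 1.230 mol/L.
Both paths are first order in A, so the instantaneous fraction to B is constant: dC_B/d(−C_A) = k₁/(k₁+k₂) = 0.03152.
C_B = 0.03152·(C_{A0}−C_A) = 0.03152×4.860 = 0.153 mol/L.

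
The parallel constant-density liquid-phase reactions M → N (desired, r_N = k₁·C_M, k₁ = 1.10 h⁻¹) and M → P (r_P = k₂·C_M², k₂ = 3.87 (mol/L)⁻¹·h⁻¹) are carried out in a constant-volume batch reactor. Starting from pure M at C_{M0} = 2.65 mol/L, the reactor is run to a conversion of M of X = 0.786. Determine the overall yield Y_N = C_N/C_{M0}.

C_M = C_{M0}(1−X) = 0.5671 mol/L.
Along a PFR/batch, dC_N/dC_M = −r_N/(r_N+r_P) = −k₁/(k₁+k₂·C_M).
Integrating from C_{M0} to C_M: C_N = (1.10/3.87)·ln[(1.10+3.87·2.65)/(1.10+3.87·0.567)] = 0.2842·ln(11.36/3.295) = 0.3517 mol/L.
Y_N = C_N/C_{M0} = 0.3517/2.65 = 0.133.

0.133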